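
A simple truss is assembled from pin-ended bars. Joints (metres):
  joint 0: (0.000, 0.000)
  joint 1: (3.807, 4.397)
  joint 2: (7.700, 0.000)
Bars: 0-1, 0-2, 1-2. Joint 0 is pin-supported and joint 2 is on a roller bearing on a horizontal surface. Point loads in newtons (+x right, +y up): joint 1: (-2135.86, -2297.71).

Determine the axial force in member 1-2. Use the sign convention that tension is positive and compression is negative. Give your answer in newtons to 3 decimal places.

111.706

N=3 nodes, M=3 members, R=3 reactions → 2N=6, M+R=6
member 0 (0-1): L=5.8161, (cx,cy)=(0.6546,0.7560)
member 1 (0-2): L=7.7000, (cx,cy)=(1.0000,0.0000)
member 2 (1-2): L=5.8727, (cx,cy)=(0.6629,-0.7487)
solve A·x = −loads:
  F[0-1] = -3149.9002 N (compression)
  F[0-2] = -74.0490 N (compression)
  F[1-2] = +111.7058 N (tension)
  Rx@0 = +2135.8600 N
  Ry@0 = +2381.3456 N
  Ry@2 = -83.6356 N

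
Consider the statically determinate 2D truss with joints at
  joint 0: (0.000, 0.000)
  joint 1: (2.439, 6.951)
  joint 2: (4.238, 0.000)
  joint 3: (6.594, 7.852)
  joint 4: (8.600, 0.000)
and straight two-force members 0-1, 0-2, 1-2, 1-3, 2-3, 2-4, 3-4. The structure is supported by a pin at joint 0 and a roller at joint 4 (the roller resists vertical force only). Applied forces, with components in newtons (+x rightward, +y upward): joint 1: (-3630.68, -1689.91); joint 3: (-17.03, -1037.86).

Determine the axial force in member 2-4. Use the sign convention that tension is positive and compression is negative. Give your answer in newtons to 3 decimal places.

N=5 nodes, M=7 members, R=3 reactions → 2N=10, M+R=10
member 0 (0-1): L=7.3665, (cx,cy)=(0.3311,0.9436)
member 1 (0-2): L=4.2380, (cx,cy)=(1.0000,0.0000)
member 2 (1-2): L=7.1800, (cx,cy)=(0.2506,-0.9681)
member 3 (1-3): L=4.2516, (cx,cy)=(0.9773,0.2119)
member 4 (2-3): L=8.1978, (cx,cy)=(0.2874,0.9578)
member 5 (2-4): L=4.3620, (cx,cy)=(1.0000,0.0000)
member 6 (3-4): L=8.1042, (cx,cy)=(0.2475,-0.9689)
solve A·x = −loads:
  F[0-1] = -4665.9687 N (compression)
  F[0-2] = -2102.8354 N (compression)
  F[1-2] = +3095.7374 N (tension)
  F[1-3] = +1340.5990 N (tension)
  F[2-3] = -3128.9930 N (compression)
  F[2-4] = -427.9299 N (compression)
  F[3-4] = +1728.8266 N (tension)
  Rx@0 = +3647.7100 N
  Ry@0 = +4402.7975 N
  Ry@4 = -1675.0275 N

-427.930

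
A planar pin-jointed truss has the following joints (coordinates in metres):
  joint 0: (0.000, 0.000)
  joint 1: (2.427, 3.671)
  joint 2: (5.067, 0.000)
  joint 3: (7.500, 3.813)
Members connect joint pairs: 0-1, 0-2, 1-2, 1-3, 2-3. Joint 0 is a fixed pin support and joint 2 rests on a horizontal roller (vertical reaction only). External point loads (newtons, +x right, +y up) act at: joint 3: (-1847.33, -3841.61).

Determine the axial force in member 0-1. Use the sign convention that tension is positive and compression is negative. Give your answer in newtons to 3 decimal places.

544.805

N=4 nodes, M=5 members, R=3 reactions → 2N=8, M+R=8
member 0 (0-1): L=4.4007, (cx,cy)=(0.5515,0.8342)
member 1 (0-2): L=5.0670, (cx,cy)=(1.0000,0.0000)
member 2 (1-2): L=4.5217, (cx,cy)=(0.5839,-0.8119)
member 3 (1-3): L=5.0750, (cx,cy)=(0.9996,0.0280)
member 4 (2-3): L=4.5231, (cx,cy)=(0.5379,0.8430)
solve A·x = −loads:
  F[0-1] = +544.8052 N (tension)
  F[0-2] = -2147.7886 N (compression)
  F[1-2] = -538.5792 N (compression)
  F[1-3] = +615.1490 N (tension)
  F[2-3] = -4577.4583 N (compression)
  Rx@0 = +1847.3300 N
  Ry@0 = -454.4638 N
  Ry@2 = +4296.0738 N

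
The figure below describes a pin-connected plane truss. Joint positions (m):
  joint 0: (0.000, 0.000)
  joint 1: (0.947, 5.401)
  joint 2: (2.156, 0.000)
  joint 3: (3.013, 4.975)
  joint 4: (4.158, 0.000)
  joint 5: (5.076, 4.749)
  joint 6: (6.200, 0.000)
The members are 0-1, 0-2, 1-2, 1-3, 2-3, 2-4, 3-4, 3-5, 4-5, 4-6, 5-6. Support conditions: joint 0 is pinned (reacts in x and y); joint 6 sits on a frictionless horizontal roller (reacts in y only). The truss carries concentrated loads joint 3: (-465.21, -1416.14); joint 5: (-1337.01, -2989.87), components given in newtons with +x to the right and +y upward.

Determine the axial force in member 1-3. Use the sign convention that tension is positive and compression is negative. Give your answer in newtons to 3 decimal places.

N=7 nodes, M=11 members, R=3 reactions → 2N=14, M+R=14
member 0 (0-1): L=5.4834, (cx,cy)=(0.1727,0.9850)
member 1 (0-2): L=2.1560, (cx,cy)=(1.0000,0.0000)
member 2 (1-2): L=5.5347, (cx,cy)=(0.2184,-0.9759)
member 3 (1-3): L=2.1095, (cx,cy)=(0.9794,-0.2019)
member 4 (2-3): L=5.0483, (cx,cy)=(0.1698,0.9855)
member 5 (2-4): L=2.0020, (cx,cy)=(1.0000,0.0000)
member 6 (3-4): L=5.1051, (cx,cy)=(0.2243,-0.9745)
member 7 (3-5): L=2.0753, (cx,cy)=(0.9941,-0.1089)
member 8 (4-5): L=4.8369, (cx,cy)=(0.1898,0.9818)
member 9 (4-6): L=2.0420, (cx,cy)=(1.0000,0.0000)
member 10 (5-6): L=4.8802, (cx,cy)=(0.2303,-0.9731)
solve A·x = −loads:
  F[0-1] = -2708.0679 N (compression)
  F[0-2] = -1334.5279 N (compression)
  F[1-2] = +2969.2602 N (tension)
  F[1-3] = -1139.7855 N (compression)
  F[2-3] = -2940.2293 N (compression)
  F[2-4] = -186.7819 N (compression)
  F[3-4] = +1449.8015 N (tension)
  F[3-5] = -1484.2268 N (compression)
  F[4-5] = -1439.0198 N (compression)
  F[4-6] = +411.5023 N (tension)
  F[5-6] = -1786.6678 N (compression)
  Rx@0 = +1802.2200 N
  Ry@0 = +2667.3762 N
  Ry@6 = +1738.6338 N

-1139.786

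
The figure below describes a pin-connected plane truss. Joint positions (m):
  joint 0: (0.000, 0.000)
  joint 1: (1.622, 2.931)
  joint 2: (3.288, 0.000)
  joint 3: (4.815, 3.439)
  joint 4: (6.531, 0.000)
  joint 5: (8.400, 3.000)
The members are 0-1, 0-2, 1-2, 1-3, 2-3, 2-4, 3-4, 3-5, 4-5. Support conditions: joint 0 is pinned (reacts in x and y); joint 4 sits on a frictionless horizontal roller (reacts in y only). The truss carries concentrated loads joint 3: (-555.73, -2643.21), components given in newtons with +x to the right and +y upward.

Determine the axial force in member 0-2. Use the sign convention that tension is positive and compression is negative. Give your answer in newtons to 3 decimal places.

-9.461

N=6 nodes, M=9 members, R=3 reactions → 2N=12, M+R=12
member 0 (0-1): L=3.3499, (cx,cy)=(0.4842,0.8750)
member 1 (0-2): L=3.2880, (cx,cy)=(1.0000,0.0000)
member 2 (1-2): L=3.3714, (cx,cy)=(0.4942,-0.8694)
member 3 (1-3): L=3.2332, (cx,cy)=(0.9876,0.1571)
member 4 (2-3): L=3.7628, (cx,cy)=(0.4058,0.9140)
member 5 (2-4): L=3.2430, (cx,cy)=(1.0000,0.0000)
member 6 (3-4): L=3.8434, (cx,cy)=(0.4465,-0.8948)
member 7 (3-5): L=3.6118, (cx,cy)=(0.9926,-0.1215)
member 8 (4-5): L=3.5346, (cx,cy)=(0.5288,0.8488)
solve A·x = −loads:
  F[0-1] = -1128.1944 N (compression)
  F[0-2] = -9.4610 N (compression)
  F[1-2] = +949.6000 N (tension)
  F[1-3] = -1028.2929 N (compression)
  F[2-3] = -903.2799 N (compression)
  F[2-4] = +826.3578 N (tension)
  F[3-4] = -1850.8078 N (compression)
  F[3-5] = -0.0000 N (compression)
  F[4-5] = +0.0000 N (tension)
  Rx@0 = +555.7300 N
  Ry@0 = +987.1235 N
  Ry@4 = +1656.0865 N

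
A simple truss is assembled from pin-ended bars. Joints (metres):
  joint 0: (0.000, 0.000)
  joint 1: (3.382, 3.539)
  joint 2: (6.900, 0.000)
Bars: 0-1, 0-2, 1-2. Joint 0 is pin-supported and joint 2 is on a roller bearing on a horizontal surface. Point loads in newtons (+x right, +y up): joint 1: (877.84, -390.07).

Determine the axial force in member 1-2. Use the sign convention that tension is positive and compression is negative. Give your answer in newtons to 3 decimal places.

N=3 nodes, M=3 members, R=3 reactions → 2N=6, M+R=6
member 0 (0-1): L=4.8951, (cx,cy)=(0.6909,0.7230)
member 1 (0-2): L=6.9000, (cx,cy)=(1.0000,0.0000)
member 2 (1-2): L=4.9901, (cx,cy)=(0.7050,-0.7092)
solve A·x = −loads:
  F[0-1] = +347.6863 N (tension)
  F[0-2] = +637.6275 N (tension)
  F[1-2] = -904.4369 N (compression)
  Rx@0 = -877.8400 N
  Ry@0 = -251.3637 N
  Ry@2 = +641.4337 N

-904.437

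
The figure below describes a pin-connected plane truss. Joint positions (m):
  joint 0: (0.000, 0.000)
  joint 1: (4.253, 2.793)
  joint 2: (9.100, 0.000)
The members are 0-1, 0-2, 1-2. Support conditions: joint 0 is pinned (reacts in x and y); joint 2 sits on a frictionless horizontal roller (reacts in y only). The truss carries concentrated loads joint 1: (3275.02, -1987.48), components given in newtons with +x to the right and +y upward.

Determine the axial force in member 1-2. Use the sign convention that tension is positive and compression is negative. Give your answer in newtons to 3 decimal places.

-3873.734

N=3 nodes, M=3 members, R=3 reactions → 2N=6, M+R=6
member 0 (0-1): L=5.0881, (cx,cy)=(0.8359,0.5489)
member 1 (0-2): L=9.1000, (cx,cy)=(1.0000,0.0000)
member 2 (1-2): L=5.5941, (cx,cy)=(0.8664,-0.4993)
solve A·x = −loads:
  F[0-1] = -97.3297 N (compression)
  F[0-2] = +3356.3750 N (tension)
  F[1-2] = -3873.7339 N (compression)
  Rx@0 = -3275.0200 N
  Ry@0 = +53.4269 N
  Ry@2 = +1934.0531 N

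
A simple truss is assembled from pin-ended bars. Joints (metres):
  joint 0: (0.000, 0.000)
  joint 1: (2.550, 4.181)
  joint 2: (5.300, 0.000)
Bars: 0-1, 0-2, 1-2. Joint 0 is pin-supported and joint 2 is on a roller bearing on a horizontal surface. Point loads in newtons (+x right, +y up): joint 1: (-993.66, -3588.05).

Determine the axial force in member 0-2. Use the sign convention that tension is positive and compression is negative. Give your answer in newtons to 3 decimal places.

N=3 nodes, M=3 members, R=3 reactions → 2N=6, M+R=6
member 0 (0-1): L=4.8973, (cx,cy)=(0.5207,0.8537)
member 1 (0-2): L=5.3000, (cx,cy)=(1.0000,0.0000)
member 2 (1-2): L=5.0043, (cx,cy)=(0.5495,-0.8355)
solve A·x = −loads:
  F[0-1] = -3098.8216 N (compression)
  F[0-2] = +619.8908 N (tension)
  F[1-2] = -1128.0489 N (compression)
  Rx@0 = +993.6600 N
  Ry@0 = +2645.5906 N
  Ry@2 = +942.4594 N

619.891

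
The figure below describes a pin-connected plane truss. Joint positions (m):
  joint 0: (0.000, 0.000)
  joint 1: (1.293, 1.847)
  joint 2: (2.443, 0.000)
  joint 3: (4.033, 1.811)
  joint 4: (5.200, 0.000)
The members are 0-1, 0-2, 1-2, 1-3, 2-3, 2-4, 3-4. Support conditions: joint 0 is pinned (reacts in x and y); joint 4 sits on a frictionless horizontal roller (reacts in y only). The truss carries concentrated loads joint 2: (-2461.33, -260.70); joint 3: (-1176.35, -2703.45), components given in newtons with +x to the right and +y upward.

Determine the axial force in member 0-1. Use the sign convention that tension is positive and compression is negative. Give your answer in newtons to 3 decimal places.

-1409.434

N=5 nodes, M=7 members, R=3 reactions → 2N=10, M+R=10
member 0 (0-1): L=2.2546, (cx,cy)=(0.5735,0.8192)
member 1 (0-2): L=2.4430, (cx,cy)=(1.0000,0.0000)
member 2 (1-2): L=2.1758, (cx,cy)=(0.5286,-0.8489)
member 3 (1-3): L=2.7402, (cx,cy)=(0.9999,-0.0131)
member 4 (2-3): L=2.4099, (cx,cy)=(0.6598,0.7515)
member 5 (2-4): L=2.7570, (cx,cy)=(1.0000,0.0000)
member 6 (3-4): L=2.1544, (cx,cy)=(0.5417,-0.8406)
solve A·x = −loads:
  F[0-1] = -1409.4343 N (compression)
  F[0-2] = -2829.3805 N (compression)
  F[1-2] = +1383.9723 N (tension)
  F[1-3] = -1539.9340 N (compression)
  F[2-3] = -1216.4887 N (compression)
  F[2-4] = +1166.0500 N (tension)
  F[3-4] = -2152.6858 N (compression)
  Rx@0 = +3637.6800 N
  Ry@0 = +1154.6242 N
  Ry@4 = +1809.5258 N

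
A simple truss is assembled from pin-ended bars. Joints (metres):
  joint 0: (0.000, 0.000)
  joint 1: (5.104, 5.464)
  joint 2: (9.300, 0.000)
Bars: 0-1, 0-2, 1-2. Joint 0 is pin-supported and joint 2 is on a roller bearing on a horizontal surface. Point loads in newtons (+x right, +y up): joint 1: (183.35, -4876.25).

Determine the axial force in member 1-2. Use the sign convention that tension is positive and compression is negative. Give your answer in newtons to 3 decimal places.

-3510.052

N=3 nodes, M=3 members, R=3 reactions → 2N=6, M+R=6
member 0 (0-1): L=7.4770, (cx,cy)=(0.6826,0.7308)
member 1 (0-2): L=9.3000, (cx,cy)=(1.0000,0.0000)
member 2 (1-2): L=6.8892, (cx,cy)=(0.6091,-0.7931)
solve A·x = −loads:
  F[0-1] = -2863.2202 N (compression)
  F[0-2] = +2137.8504 N (tension)
  F[1-2] = -3510.0519 N (compression)
  Rx@0 = -183.3500 N
  Ry@0 = +2092.3571 N
  Ry@2 = +2783.8929 N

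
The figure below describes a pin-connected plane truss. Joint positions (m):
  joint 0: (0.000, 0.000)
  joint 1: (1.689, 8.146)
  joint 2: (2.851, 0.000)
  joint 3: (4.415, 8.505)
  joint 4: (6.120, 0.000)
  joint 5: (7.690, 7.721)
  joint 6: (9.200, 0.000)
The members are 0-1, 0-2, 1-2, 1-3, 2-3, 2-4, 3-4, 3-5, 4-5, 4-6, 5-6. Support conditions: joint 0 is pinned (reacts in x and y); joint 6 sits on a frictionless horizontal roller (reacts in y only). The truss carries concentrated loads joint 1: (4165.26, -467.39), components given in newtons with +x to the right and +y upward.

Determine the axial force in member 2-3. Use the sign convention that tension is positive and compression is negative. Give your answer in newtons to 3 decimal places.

4223.746

N=7 nodes, M=11 members, R=3 reactions → 2N=14, M+R=14
member 0 (0-1): L=8.3193, (cx,cy)=(0.2030,0.9792)
member 1 (0-2): L=2.8510, (cx,cy)=(1.0000,0.0000)
member 2 (1-2): L=8.2285, (cx,cy)=(0.1412,-0.9900)
member 3 (1-3): L=2.7495, (cx,cy)=(0.9914,0.1306)
member 4 (2-3): L=8.6476, (cx,cy)=(0.1809,0.9835)
member 5 (2-4): L=3.2690, (cx,cy)=(1.0000,0.0000)
member 6 (3-4): L=8.6742, (cx,cy)=(0.1966,-0.9805)
member 7 (3-5): L=3.3675, (cx,cy)=(0.9725,-0.2328)
member 8 (4-5): L=7.8790, (cx,cy)=(0.1993,0.9799)
member 9 (4-6): L=3.0800, (cx,cy)=(1.0000,0.0000)
member 10 (5-6): L=7.8673, (cx,cy)=(0.1919,-0.9814)
solve A·x = −loads:
  F[0-1] = +3376.8083 N (tension)
  F[0-2] = +3479.6905 N (tension)
  F[1-2] = -4196.1429 N (compression)
  F[1-3] = -2912.0518 N (compression)
  F[2-3] = +4223.7457 N (tension)
  F[2-4] = +2123.2194 N (tension)
  F[3-4] = -3498.4627 N (compression)
  F[3-5] = -1476.1244 N (compression)
  F[4-5] = +3500.4119 N (tension)
  F[4-6] = +738.0583 N (tension)
  F[5-6] = -3845.3668 N (compression)
  Rx@0 = -4165.2600 N
  Ry@0 = -3306.4828 N
  Ry@6 = +3773.8728 N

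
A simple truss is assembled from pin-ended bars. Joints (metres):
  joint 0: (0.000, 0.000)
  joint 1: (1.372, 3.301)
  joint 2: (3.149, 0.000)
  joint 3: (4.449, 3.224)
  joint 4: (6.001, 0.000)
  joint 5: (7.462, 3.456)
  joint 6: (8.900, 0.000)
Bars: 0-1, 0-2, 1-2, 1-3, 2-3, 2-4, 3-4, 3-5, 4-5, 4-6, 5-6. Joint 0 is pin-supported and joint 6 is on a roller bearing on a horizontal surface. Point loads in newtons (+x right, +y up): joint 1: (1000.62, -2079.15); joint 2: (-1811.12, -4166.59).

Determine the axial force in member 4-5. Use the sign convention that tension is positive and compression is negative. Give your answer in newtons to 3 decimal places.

N=7 nodes, M=11 members, R=3 reactions → 2N=14, M+R=14
member 0 (0-1): L=3.5748, (cx,cy)=(0.3838,0.9234)
member 1 (0-2): L=3.1490, (cx,cy)=(1.0000,0.0000)
member 2 (1-2): L=3.7489, (cx,cy)=(0.4740,-0.8805)
member 3 (1-3): L=3.0780, (cx,cy)=(0.9997,-0.0250)
member 4 (2-3): L=3.4762, (cx,cy)=(0.3740,0.9274)
member 5 (2-4): L=2.8520, (cx,cy)=(1.0000,0.0000)
member 6 (3-4): L=3.5781, (cx,cy)=(0.4337,-0.9010)
member 7 (3-5): L=3.0219, (cx,cy)=(0.9970,0.0768)
member 8 (4-5): L=3.7521, (cx,cy)=(0.3894,0.9211)
member 9 (4-6): L=2.8990, (cx,cy)=(1.0000,0.0000)
member 10 (5-6): L=3.7432, (cx,cy)=(0.3842,-0.9233)
solve A·x = −loads:
  F[0-1] = -4418.2380 N (compression)
  F[0-2] = +885.2235 N (tension)
  F[1-2] = +2380.9011 N (tension)
  F[1-3] = -3826.0985 N (compression)
  F[2-3] = +2232.1118 N (tension)
  F[2-4] = +2990.1619 N (tension)
  F[3-4] = -2564.2411 N (compression)
  F[3-5] = -1883.4853 N (compression)
  F[4-5] = +2508.4408 N (tension)
  F[4-6] = +901.1919 N (tension)
  F[5-6] = -2345.8761 N (compression)
  Rx@0 = +810.5000 N
  Ry@0 = +4079.8712 N
  Ry@6 = +2165.8688 N

2508.441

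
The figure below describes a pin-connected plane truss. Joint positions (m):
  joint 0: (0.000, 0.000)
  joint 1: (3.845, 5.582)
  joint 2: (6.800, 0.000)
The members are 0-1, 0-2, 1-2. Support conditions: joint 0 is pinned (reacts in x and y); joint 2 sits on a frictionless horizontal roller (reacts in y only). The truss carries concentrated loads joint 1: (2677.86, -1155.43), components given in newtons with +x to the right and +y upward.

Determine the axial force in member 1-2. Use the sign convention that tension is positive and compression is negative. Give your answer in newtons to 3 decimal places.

-3226.451

N=3 nodes, M=3 members, R=3 reactions → 2N=6, M+R=6
member 0 (0-1): L=6.7781, (cx,cy)=(0.5673,0.8235)
member 1 (0-2): L=6.8000, (cx,cy)=(1.0000,0.0000)
member 2 (1-2): L=6.3159, (cx,cy)=(0.4679,-0.8838)
solve A·x = −loads:
  F[0-1] = +2059.5464 N (tension)
  F[0-2] = +1509.5464 N (tension)
  F[1-2] = -3226.4510 N (compression)
  Rx@0 = -2677.8600 N
  Ry@0 = -1696.1057 N
  Ry@2 = +2851.5357 N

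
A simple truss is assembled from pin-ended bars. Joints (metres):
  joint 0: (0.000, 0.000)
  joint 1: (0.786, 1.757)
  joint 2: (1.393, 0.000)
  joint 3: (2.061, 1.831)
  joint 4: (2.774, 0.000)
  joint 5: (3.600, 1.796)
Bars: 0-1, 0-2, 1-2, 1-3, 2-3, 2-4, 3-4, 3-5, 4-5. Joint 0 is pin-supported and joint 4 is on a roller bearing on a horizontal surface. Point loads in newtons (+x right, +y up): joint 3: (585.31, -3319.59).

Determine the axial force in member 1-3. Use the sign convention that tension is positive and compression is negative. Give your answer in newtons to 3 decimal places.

-363.502

N=6 nodes, M=9 members, R=3 reactions → 2N=12, M+R=12
member 0 (0-1): L=1.9248, (cx,cy)=(0.4084,0.9128)
member 1 (0-2): L=1.3930, (cx,cy)=(1.0000,0.0000)
member 2 (1-2): L=1.8589, (cx,cy)=(0.3265,-0.9452)
member 3 (1-3): L=1.2771, (cx,cy)=(0.9983,0.0579)
member 4 (2-3): L=1.9490, (cx,cy)=(0.3427,0.9394)
member 5 (2-4): L=1.3810, (cx,cy)=(1.0000,0.0000)
member 6 (3-4): L=1.9649, (cx,cy)=(0.3629,-0.9318)
member 7 (3-5): L=1.5394, (cx,cy)=(0.9997,-0.0227)
member 8 (4-5): L=1.9768, (cx,cy)=(0.4178,0.9085)
solve A·x = −loads:
  F[0-1] = -511.4838 N (compression)
  F[0-2] = +794.1768 N (tension)
  F[1-2] = +471.6885 N (tension)
  F[1-3] = -363.5016 N (compression)
  F[2-3] = -474.5760 N (compression)
  F[2-4] = +1110.8531 N (tension)
  F[3-4] = -3061.3505 N (compression)
  F[3-5] = -0.0000 N (tension)
  F[4-5] = +0.0000 N (tension)
  Rx@0 = -585.3100 N
  Ry@0 = +466.8944 N
  Ry@4 = +2852.6956 N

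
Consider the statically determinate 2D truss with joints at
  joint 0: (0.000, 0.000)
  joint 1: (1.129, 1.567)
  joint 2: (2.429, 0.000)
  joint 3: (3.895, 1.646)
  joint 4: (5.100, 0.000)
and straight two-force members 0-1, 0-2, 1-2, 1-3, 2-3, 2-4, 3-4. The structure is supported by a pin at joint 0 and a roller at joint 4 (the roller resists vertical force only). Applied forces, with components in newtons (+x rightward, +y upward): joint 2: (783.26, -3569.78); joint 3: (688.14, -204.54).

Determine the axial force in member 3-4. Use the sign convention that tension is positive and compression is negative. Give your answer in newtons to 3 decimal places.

-2575.948

N=5 nodes, M=7 members, R=3 reactions → 2N=10, M+R=10
member 0 (0-1): L=1.9314, (cx,cy)=(0.5846,0.8113)
member 1 (0-2): L=2.4290, (cx,cy)=(1.0000,0.0000)
member 2 (1-2): L=2.0360, (cx,cy)=(0.6385,-0.7696)
member 3 (1-3): L=2.7671, (cx,cy)=(0.9996,0.0285)
member 4 (2-3): L=2.2042, (cx,cy)=(0.6651,0.7468)
member 5 (2-4): L=2.6710, (cx,cy)=(1.0000,0.0000)
member 6 (3-4): L=2.0399, (cx,cy)=(0.5907,-0.8069)
solve A·x = −loads:
  F[0-1] = -2090.1255 N (compression)
  F[0-2] = +2693.2118 N (tension)
  F[1-2] = +2108.1319 N (tension)
  F[1-3] = -2568.8844 N (compression)
  F[2-3] = +2607.6738 N (tension)
  F[2-4] = +1521.6247 N (tension)
  F[3-4] = -2575.9484 N (compression)
  Rx@0 = -1471.4000 N
  Ry@0 = +1695.8186 N
  Ry@4 = +2078.5014 N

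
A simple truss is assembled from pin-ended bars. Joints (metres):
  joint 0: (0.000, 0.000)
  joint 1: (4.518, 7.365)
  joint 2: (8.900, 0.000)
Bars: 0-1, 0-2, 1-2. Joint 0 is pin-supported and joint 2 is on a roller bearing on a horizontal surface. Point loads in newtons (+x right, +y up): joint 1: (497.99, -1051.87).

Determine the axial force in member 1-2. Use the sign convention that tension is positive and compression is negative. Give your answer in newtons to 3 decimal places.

-1100.863

N=3 nodes, M=3 members, R=3 reactions → 2N=6, M+R=6
member 0 (0-1): L=8.6403, (cx,cy)=(0.5229,0.8524)
member 1 (0-2): L=8.9000, (cx,cy)=(1.0000,0.0000)
member 2 (1-2): L=8.5700, (cx,cy)=(0.5113,-0.8594)
solve A·x = −loads:
  F[0-1] = -124.1177 N (compression)
  F[0-2] = +562.8906 N (tension)
  F[1-2] = -1100.8628 N (compression)
  Rx@0 = -497.9900 N
  Ry@0 = +105.7975 N
  Ry@2 = +946.0725 N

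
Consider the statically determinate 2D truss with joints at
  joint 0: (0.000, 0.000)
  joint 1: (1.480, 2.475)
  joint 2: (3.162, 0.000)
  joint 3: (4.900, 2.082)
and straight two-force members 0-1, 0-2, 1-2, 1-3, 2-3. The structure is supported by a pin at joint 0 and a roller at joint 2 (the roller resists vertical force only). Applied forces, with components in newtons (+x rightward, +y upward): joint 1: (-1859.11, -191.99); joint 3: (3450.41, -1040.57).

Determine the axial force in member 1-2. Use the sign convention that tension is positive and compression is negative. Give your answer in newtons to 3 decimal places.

N=4 nodes, M=5 members, R=3 reactions → 2N=8, M+R=8
member 0 (0-1): L=2.8838, (cx,cy)=(0.5132,0.8583)
member 1 (0-2): L=3.1620, (cx,cy)=(1.0000,0.0000)
member 2 (1-2): L=2.9924, (cx,cy)=(0.5621,-0.8271)
member 3 (1-3): L=3.4425, (cx,cy)=(0.9935,-0.1142)
member 4 (2-3): L=2.7121, (cx,cy)=(0.6408,0.7677)
solve A·x = −loads:
  F[0-1] = +1499.0152 N (tension)
  F[0-2] = +821.9750 N (tension)
  F[1-2] = -2335.1984 N (compression)
  F[1-3] = +3966.9416 N (tension)
  F[2-3] = -765.5563 N (compression)
  Rx@0 = -1591.3000 N
  Ry@0 = -1286.5401 N
  Ry@2 = +2519.1001 N

-2335.198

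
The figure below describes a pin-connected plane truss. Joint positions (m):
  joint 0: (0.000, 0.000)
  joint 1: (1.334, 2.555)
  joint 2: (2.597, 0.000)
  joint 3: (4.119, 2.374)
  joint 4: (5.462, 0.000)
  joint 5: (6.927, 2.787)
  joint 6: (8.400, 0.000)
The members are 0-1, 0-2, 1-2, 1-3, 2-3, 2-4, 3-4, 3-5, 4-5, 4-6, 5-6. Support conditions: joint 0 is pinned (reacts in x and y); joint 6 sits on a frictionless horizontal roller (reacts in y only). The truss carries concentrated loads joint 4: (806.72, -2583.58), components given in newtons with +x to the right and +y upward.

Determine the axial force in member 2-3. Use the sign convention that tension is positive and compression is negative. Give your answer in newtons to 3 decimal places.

-1146.662

N=7 nodes, M=11 members, R=3 reactions → 2N=14, M+R=14
member 0 (0-1): L=2.8823, (cx,cy)=(0.4628,0.8864)
member 1 (0-2): L=2.5970, (cx,cy)=(1.0000,0.0000)
member 2 (1-2): L=2.8501, (cx,cy)=(0.4431,-0.8965)
member 3 (1-3): L=2.7909, (cx,cy)=(0.9979,-0.0649)
member 4 (2-3): L=2.8200, (cx,cy)=(0.5397,0.8418)
member 5 (2-4): L=2.8650, (cx,cy)=(1.0000,0.0000)
member 6 (3-4): L=2.7275, (cx,cy)=(0.4924,-0.8704)
member 7 (3-5): L=2.8382, (cx,cy)=(0.9894,0.1455)
member 8 (4-5): L=3.1486, (cx,cy)=(0.4653,0.8852)
member 9 (4-6): L=2.9380, (cx,cy)=(1.0000,0.0000)
member 10 (5-6): L=3.1523, (cx,cy)=(0.4673,-0.8841)
solve A·x = −loads:
  F[0-1] = -1019.3910 N (compression)
  F[0-2] = +1278.5215 N (tension)
  F[1-2] = +1076.8140 N (tension)
  F[1-3] = -950.9818 N (compression)
  F[2-3] = -1146.6621 N (compression)
  F[2-4] = +2374.5736 N (tension)
  F[3-4] = +713.8733 N (tension)
  F[3-5] = -1940.0020 N (compression)
  F[4-5] = +2216.8216 N (tension)
  F[4-6] = +887.8919 N (tension)
  F[5-6] = -1900.1467 N (compression)
  Rx@0 = -806.7200 N
  Ry@0 = +903.6379 N
  Ry@6 = +1679.9421 N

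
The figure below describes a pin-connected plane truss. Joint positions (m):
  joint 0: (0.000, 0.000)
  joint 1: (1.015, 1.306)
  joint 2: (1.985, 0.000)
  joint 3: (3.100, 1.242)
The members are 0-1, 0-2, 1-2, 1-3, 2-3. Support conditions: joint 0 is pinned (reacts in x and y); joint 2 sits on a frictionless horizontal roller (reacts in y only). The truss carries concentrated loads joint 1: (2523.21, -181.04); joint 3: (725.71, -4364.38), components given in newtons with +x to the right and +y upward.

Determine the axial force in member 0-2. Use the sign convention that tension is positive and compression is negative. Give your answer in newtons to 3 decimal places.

-230.710

N=4 nodes, M=5 members, R=3 reactions → 2N=8, M+R=8
member 0 (0-1): L=1.6540, (cx,cy)=(0.6136,0.7896)
member 1 (0-2): L=1.9850, (cx,cy)=(1.0000,0.0000)
member 2 (1-2): L=1.6268, (cx,cy)=(0.5963,-0.8028)
member 3 (1-3): L=2.0860, (cx,cy)=(0.9995,-0.0307)
member 4 (2-3): L=1.6691, (cx,cy)=(0.6680,0.7441)
solve A·x = −loads:
  F[0-1] = +5670.4052 N (tension)
  F[0-2] = -230.7104 N (compression)
  F[1-2] = -5975.3788 N (compression)
  F[1-3] = +4521.4050 N (tension)
  F[2-3] = -5678.6740 N (compression)
  Rx@0 = -3248.9200 N
  Ry@0 = -4477.2388 N
  Ry@2 = +9022.6588 N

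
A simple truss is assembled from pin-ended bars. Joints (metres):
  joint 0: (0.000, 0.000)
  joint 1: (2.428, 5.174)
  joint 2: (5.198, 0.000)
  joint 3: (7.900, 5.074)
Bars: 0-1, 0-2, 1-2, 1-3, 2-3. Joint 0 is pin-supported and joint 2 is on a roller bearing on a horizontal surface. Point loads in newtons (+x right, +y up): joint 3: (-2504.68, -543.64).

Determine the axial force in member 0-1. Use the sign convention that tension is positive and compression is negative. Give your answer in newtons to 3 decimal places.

N=4 nodes, M=5 members, R=3 reactions → 2N=8, M+R=8
member 0 (0-1): L=5.7154, (cx,cy)=(0.4248,0.9053)
member 1 (0-2): L=5.1980, (cx,cy)=(1.0000,0.0000)
member 2 (1-2): L=5.8688, (cx,cy)=(0.4720,-0.8816)
member 3 (1-3): L=5.4729, (cx,cy)=(0.9998,-0.0183)
member 4 (2-3): L=5.7486, (cx,cy)=(0.4700,0.8827)
solve A·x = −loads:
  F[0-1] = -2388.5892 N (compression)
  F[0-2] = -1489.9611 N (compression)
  F[1-2] = +2498.2000 N (tension)
  F[1-3] = -2194.1981 N (compression)
  F[2-3] = -661.3392 N (compression)
  Rx@0 = +2504.6800 N
  Ry@0 = +2162.3376 N
  Ry@2 = -1618.6976 N

-2388.589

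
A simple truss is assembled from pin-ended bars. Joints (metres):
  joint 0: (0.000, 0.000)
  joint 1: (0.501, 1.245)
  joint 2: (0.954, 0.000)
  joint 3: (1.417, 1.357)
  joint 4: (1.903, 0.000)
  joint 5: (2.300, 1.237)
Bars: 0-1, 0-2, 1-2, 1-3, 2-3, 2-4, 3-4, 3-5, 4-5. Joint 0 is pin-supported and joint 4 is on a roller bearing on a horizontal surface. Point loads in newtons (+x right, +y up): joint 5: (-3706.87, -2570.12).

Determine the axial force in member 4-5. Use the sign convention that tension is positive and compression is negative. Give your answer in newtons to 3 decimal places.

-3093.392

N=6 nodes, M=9 members, R=3 reactions → 2N=12, M+R=12
member 0 (0-1): L=1.3420, (cx,cy)=(0.3733,0.9277)
member 1 (0-2): L=0.9540, (cx,cy)=(1.0000,0.0000)
member 2 (1-2): L=1.3249, (cx,cy)=(0.3419,-0.9397)
member 3 (1-3): L=0.9228, (cx,cy)=(0.9926,0.1214)
member 4 (2-3): L=1.4338, (cx,cy)=(0.3229,0.9464)
member 5 (2-4): L=0.9490, (cx,cy)=(1.0000,0.0000)
member 6 (3-4): L=1.4414, (cx,cy)=(0.3372,-0.9414)
member 7 (3-5): L=0.8911, (cx,cy)=(0.9909,-0.1347)
member 8 (4-5): L=1.2991, (cx,cy)=(0.3056,0.9522)
solve A·x = −loads:
  F[0-1] = -2019.3833 N (compression)
  F[0-2] = -2952.9999 N (compression)
  F[1-2] = +1814.7228 N (tension)
  F[1-3] = -1384.6043 N (compression)
  F[2-3] = -1801.8749 N (compression)
  F[2-4] = -1750.6481 N (compression)
  F[3-4] = +2388.5543 N (tension)
  F[3-5] = -2786.9588 N (compression)
  F[4-5] = -3093.3924 N (compression)
  Rx@0 = +3706.8700 N
  Ry@0 = +1873.3897 N
  Ry@4 = +696.7303 N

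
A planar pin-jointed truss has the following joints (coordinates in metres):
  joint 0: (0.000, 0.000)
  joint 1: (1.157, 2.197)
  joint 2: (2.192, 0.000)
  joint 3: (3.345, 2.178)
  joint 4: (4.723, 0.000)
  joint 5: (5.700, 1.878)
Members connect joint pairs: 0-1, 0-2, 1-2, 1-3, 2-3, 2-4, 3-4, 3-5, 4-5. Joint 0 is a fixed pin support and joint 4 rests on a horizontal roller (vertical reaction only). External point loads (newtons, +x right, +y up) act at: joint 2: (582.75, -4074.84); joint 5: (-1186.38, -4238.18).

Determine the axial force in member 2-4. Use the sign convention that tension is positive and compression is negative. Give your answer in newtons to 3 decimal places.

-611.808

N=6 nodes, M=9 members, R=3 reactions → 2N=12, M+R=12
member 0 (0-1): L=2.4830, (cx,cy)=(0.4660,0.8848)
member 1 (0-2): L=2.1920, (cx,cy)=(1.0000,0.0000)
member 2 (1-2): L=2.4286, (cx,cy)=(0.4262,-0.9046)
member 3 (1-3): L=2.1881, (cx,cy)=(1.0000,-0.0087)
member 4 (2-3): L=2.4644, (cx,cy)=(0.4679,0.8838)
member 5 (2-4): L=2.5310, (cx,cy)=(1.0000,0.0000)
member 6 (3-4): L=2.5773, (cx,cy)=(0.5347,-0.8451)
member 7 (3-5): L=2.3740, (cx,cy)=(0.9920,-0.1264)
member 8 (4-5): L=2.1169, (cx,cy)=(0.4615,0.8871)
solve A·x = −loads:
  F[0-1] = -2010.2599 N (compression)
  F[0-2] = +333.0751 N (tension)
  F[1-2] = +1983.2844 N (tension)
  F[1-3] = -1781.9961 N (compression)
  F[2-3] = +2580.5439 N (tension)
  F[2-4] = -611.8078 N (compression)
  F[3-4] = -2861.1187 N (compression)
  F[3-5] = +962.8849 N (tension)
  F[4-5] = -4640.2386 N (compression)
  Rx@0 = +603.6300 N
  Ry@0 = +1778.6872 N
  Ry@4 = +6534.3328 N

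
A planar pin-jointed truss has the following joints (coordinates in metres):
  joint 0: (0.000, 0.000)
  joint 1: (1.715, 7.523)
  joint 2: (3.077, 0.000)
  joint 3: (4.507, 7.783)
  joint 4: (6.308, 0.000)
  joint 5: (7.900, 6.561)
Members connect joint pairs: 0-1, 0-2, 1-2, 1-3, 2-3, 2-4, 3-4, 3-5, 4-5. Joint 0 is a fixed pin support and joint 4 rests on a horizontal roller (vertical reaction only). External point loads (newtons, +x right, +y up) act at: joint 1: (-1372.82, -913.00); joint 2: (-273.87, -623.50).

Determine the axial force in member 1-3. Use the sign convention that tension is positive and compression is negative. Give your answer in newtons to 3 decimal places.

N=6 nodes, M=9 members, R=3 reactions → 2N=12, M+R=12
member 0 (0-1): L=7.7160, (cx,cy)=(0.2223,0.9750)
member 1 (0-2): L=3.0770, (cx,cy)=(1.0000,0.0000)
member 2 (1-2): L=7.6453, (cx,cy)=(0.1781,-0.9840)
member 3 (1-3): L=2.8041, (cx,cy)=(0.9957,0.0927)
member 4 (2-3): L=7.9133, (cx,cy)=(0.1807,0.9835)
member 5 (2-4): L=3.2310, (cx,cy)=(1.0000,0.0000)
member 6 (3-4): L=7.9887, (cx,cy)=(0.2254,-0.9743)
member 7 (3-5): L=3.6063, (cx,cy)=(0.9408,-0.3388)
member 8 (4-5): L=6.7514, (cx,cy)=(0.2358,0.9718)
solve A·x = −loads:
  F[0-1] = -2688.6324 N (compression)
  F[0-2] = -1049.1005 N (compression)
  F[1-2] = +1779.5156 N (tension)
  F[1-3] = +460.1945 N (tension)
  F[2-3] = -1146.4238 N (compression)
  F[2-4] = -251.0431 N (compression)
  F[3-4] = +1113.5467 N (tension)
  F[3-5] = +0.0000 N (tension)
  F[4-5] = -0.0000 N (compression)
  Rx@0 = +1646.6900 N
  Ry@0 = +2621.3796 N
  Ry@4 = -1084.8796 N

460.195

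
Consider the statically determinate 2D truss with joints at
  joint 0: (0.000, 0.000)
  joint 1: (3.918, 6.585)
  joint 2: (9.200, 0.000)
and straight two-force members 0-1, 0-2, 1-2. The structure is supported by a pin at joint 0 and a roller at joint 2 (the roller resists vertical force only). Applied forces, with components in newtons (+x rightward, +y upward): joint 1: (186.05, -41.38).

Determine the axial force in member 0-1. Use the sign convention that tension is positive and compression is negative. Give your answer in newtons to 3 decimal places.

127.311

N=3 nodes, M=3 members, R=3 reactions → 2N=6, M+R=6
member 0 (0-1): L=7.6624, (cx,cy)=(0.5113,0.8594)
member 1 (0-2): L=9.2000, (cx,cy)=(1.0000,0.0000)
member 2 (1-2): L=8.4417, (cx,cy)=(0.6257,-0.7801)
solve A·x = −loads:
  F[0-1] = +127.3114 N (tension)
  F[0-2] = +120.9524 N (tension)
  F[1-2] = -193.3056 N (compression)
  Rx@0 = -186.0500 N
  Ry@0 = -109.4098 N
  Ry@2 = +150.7898 N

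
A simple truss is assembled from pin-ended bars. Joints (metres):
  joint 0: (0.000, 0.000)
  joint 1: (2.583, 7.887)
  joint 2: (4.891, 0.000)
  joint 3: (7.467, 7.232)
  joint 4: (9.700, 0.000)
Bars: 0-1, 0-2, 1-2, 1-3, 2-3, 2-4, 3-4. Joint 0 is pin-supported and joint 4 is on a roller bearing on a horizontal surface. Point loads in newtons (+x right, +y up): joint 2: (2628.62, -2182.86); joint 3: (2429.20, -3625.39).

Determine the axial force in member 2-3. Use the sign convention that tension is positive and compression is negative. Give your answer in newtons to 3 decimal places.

N=5 nodes, M=7 members, R=3 reactions → 2N=10, M+R=10
member 0 (0-1): L=8.2992, (cx,cy)=(0.3112,0.9503)
member 1 (0-2): L=4.8910, (cx,cy)=(1.0000,0.0000)
member 2 (1-2): L=8.2178, (cx,cy)=(0.2809,-0.9598)
member 3 (1-3): L=4.9277, (cx,cy)=(0.9911,-0.1329)
member 4 (2-3): L=7.6771, (cx,cy)=(0.3355,0.9420)
member 5 (2-4): L=4.8090, (cx,cy)=(1.0000,0.0000)
member 6 (3-4): L=7.5689, (cx,cy)=(0.2950,-0.9555)
solve A·x = −loads:
  F[0-1] = -111.1813 N (compression)
  F[0-2] = +5092.4235 N (tension)
  F[1-2] = +119.6203 N (tension)
  F[1-3] = -68.8101 N (compression)
  F[2-3] = +2195.3297 N (tension)
  F[2-4] = +1760.7695 N (tension)
  F[3-4] = -5968.2368 N (compression)
  Rx@0 = -5057.8200 N
  Ry@0 = +105.6593 N
  Ry@4 = +5702.5907 N

2195.330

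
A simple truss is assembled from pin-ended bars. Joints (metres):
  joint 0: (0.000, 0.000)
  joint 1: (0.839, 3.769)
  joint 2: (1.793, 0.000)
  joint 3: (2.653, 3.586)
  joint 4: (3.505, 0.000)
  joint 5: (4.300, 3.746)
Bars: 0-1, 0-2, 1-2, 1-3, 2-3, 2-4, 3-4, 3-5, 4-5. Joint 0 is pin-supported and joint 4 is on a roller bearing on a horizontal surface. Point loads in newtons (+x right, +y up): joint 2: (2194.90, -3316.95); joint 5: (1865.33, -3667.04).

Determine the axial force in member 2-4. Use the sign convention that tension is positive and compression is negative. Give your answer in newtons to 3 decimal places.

N=6 nodes, M=9 members, R=3 reactions → 2N=12, M+R=12
member 0 (0-1): L=3.8613, (cx,cy)=(0.2173,0.9761)
member 1 (0-2): L=1.7930, (cx,cy)=(1.0000,0.0000)
member 2 (1-2): L=3.8879, (cx,cy)=(0.2454,-0.9694)
member 3 (1-3): L=1.8232, (cx,cy)=(0.9949,-0.1004)
member 4 (2-3): L=3.6877, (cx,cy)=(0.2332,0.9724)
member 5 (2-4): L=1.7120, (cx,cy)=(1.0000,0.0000)
member 6 (3-4): L=3.6858, (cx,cy)=(0.2312,-0.9729)
member 7 (3-5): L=1.6548, (cx,cy)=(0.9953,0.0967)
member 8 (4-5): L=3.8294, (cx,cy)=(0.2076,0.9782)
solve A·x = −loads:
  F[0-1] = +1234.6935 N (tension)
  F[0-2] = +3791.9473 N (tension)
  F[1-2] = -1304.4291 N (compression)
  F[1-3] = +591.3487 N (tension)
  F[2-3] = +4711.4083 N (tension)
  F[2-4] = +178.2256 N (tension)
  F[3-4] = -4378.5087 N (compression)
  F[3-5] = +2711.9294 N (tension)
  F[4-5] = -4016.7720 N (compression)
  Rx@0 = -4060.2300 N
  Ry@0 = -1205.1939 N
  Ry@4 = +8189.1839 N

178.226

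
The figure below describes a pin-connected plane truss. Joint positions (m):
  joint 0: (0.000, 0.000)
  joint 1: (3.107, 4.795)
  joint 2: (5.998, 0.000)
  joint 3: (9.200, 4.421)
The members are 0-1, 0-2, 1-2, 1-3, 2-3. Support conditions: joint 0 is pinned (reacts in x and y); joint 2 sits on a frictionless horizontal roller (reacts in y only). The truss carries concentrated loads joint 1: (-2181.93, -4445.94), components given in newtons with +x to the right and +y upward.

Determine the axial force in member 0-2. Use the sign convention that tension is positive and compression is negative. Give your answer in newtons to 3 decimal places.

336.861

N=4 nodes, M=5 members, R=3 reactions → 2N=8, M+R=8
member 0 (0-1): L=5.7136, (cx,cy)=(0.5438,0.8392)
member 1 (0-2): L=5.9980, (cx,cy)=(1.0000,0.0000)
member 2 (1-2): L=5.5991, (cx,cy)=(0.5163,-0.8564)
member 3 (1-3): L=6.1045, (cx,cy)=(0.9981,-0.0613)
member 4 (2-3): L=5.4588, (cx,cy)=(0.5866,0.8099)
solve A·x = −loads:
  F[0-1] = -4631.9344 N (compression)
  F[0-2] = +336.8612 N (tension)
  F[1-2] = -652.4105 N (compression)
  F[1-3] = -0.0000 N (compression)
  F[2-3] = +0.0000 N (tension)
  Rx@0 = +2181.9300 N
  Ry@0 = +3887.2236 N
  Ry@2 = +558.7164 N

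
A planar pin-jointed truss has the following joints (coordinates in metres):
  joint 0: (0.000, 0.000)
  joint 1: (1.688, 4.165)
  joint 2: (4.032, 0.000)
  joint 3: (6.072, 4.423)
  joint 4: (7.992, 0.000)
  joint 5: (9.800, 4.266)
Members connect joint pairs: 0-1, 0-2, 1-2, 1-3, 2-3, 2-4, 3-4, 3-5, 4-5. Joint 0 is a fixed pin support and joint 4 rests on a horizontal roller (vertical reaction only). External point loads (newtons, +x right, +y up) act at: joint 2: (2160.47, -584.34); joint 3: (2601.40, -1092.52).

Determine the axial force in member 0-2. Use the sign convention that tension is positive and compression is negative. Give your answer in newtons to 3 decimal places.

4402.108

N=6 nodes, M=9 members, R=3 reactions → 2N=12, M+R=12
member 0 (0-1): L=4.4941, (cx,cy)=(0.3756,0.9268)
member 1 (0-2): L=4.0320, (cx,cy)=(1.0000,0.0000)
member 2 (1-2): L=4.7793, (cx,cy)=(0.4904,-0.8715)
member 3 (1-3): L=4.3916, (cx,cy)=(0.9983,0.0587)
member 4 (2-3): L=4.8708, (cx,cy)=(0.4188,0.9081)
member 5 (2-4): L=3.9600, (cx,cy)=(1.0000,0.0000)
member 6 (3-4): L=4.8218, (cx,cy)=(0.3982,-0.9173)
member 7 (3-5): L=3.7313, (cx,cy)=(0.9991,-0.0421)
member 8 (4-5): L=4.6333, (cx,cy)=(0.3902,0.9207)
solve A·x = −loads:
  F[0-1] = +957.8158 N (tension)
  F[0-2] = +4402.1077 N (tension)
  F[1-2] = -962.4349 N (compression)
  F[1-3] = +833.2276 N (tension)
  F[2-3] = +1567.1440 N (tension)
  F[2-4] = +1113.2543 N (tension)
  F[3-4] = -2795.7502 N (compression)
  F[3-5] = +0.0000 N (tension)
  F[4-5] = -0.0000 N (compression)
  Rx@0 = -4761.8700 N
  Ry@0 = -887.6836 N
  Ry@4 = +2564.5436 N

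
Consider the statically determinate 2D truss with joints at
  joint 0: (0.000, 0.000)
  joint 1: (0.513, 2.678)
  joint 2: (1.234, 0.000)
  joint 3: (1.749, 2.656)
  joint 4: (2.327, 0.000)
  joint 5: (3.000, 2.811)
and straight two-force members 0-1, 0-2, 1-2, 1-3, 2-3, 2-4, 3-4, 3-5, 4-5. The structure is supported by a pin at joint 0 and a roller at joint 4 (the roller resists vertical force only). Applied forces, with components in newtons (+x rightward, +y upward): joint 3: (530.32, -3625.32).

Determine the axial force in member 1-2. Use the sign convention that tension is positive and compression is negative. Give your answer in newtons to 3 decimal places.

N=6 nodes, M=9 members, R=3 reactions → 2N=12, M+R=12
member 0 (0-1): L=2.7267, (cx,cy)=(0.1881,0.9821)
member 1 (0-2): L=1.2340, (cx,cy)=(1.0000,0.0000)
member 2 (1-2): L=2.7734, (cx,cy)=(0.2600,-0.9656)
member 3 (1-3): L=1.2362, (cx,cy)=(0.9998,-0.0178)
member 4 (2-3): L=2.7055, (cx,cy)=(0.1904,0.9817)
member 5 (2-4): L=1.0930, (cx,cy)=(1.0000,0.0000)
member 6 (3-4): L=2.7182, (cx,cy)=(0.2126,-0.9771)
member 7 (3-5): L=1.2606, (cx,cy)=(0.9924,0.1230)
member 8 (4-5): L=2.8904, (cx,cy)=(0.2328,0.9725)
solve A·x = −loads:
  F[0-1] = -300.5564 N (compression)
  F[0-2] = +586.8667 N (tension)
  F[1-2] = +308.2197 N (tension)
  F[1-3] = -136.6973 N (compression)
  F[2-3] = -303.1651 N (compression)
  F[2-4] = +724.7047 N (tension)
  F[3-4] = -3408.0740 N (compression)
  F[3-5] = -0.0000 N (compression)
  F[4-5] = -0.0000 N (compression)
  Rx@0 = -530.3200 N
  Ry@0 = +295.1891 N
  Ry@4 = +3330.1309 N

308.220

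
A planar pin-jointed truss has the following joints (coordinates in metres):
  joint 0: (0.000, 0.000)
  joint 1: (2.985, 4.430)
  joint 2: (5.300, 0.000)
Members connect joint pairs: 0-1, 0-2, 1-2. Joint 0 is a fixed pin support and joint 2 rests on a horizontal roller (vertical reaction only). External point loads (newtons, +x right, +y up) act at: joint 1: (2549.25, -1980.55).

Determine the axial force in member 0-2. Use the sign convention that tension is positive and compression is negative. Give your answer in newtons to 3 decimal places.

1696.403

N=3 nodes, M=3 members, R=3 reactions → 2N=6, M+R=6
member 0 (0-1): L=5.3418, (cx,cy)=(0.5588,0.8293)
member 1 (0-2): L=5.3000, (cx,cy)=(1.0000,0.0000)
member 2 (1-2): L=4.9984, (cx,cy)=(0.4631,-0.8863)
solve A·x = −loads:
  F[0-1] = +1526.2180 N (tension)
  F[0-2] = +1696.4032 N (tension)
  F[1-2] = -3662.7743 N (compression)
  Rx@0 = -2549.2500 N
  Ry@0 = -1265.6989 N
  Ry@2 = +3246.2489 N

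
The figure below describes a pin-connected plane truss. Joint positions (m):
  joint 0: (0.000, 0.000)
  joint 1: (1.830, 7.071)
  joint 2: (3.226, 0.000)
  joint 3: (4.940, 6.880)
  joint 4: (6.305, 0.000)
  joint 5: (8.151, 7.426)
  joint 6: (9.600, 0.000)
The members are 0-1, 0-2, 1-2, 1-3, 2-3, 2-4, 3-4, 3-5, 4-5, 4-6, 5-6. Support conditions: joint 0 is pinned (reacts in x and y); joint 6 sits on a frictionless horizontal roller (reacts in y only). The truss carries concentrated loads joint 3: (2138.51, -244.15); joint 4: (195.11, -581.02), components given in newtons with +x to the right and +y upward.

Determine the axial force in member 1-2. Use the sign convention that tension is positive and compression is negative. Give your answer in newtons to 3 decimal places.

-1273.224

N=7 nodes, M=11 members, R=3 reactions → 2N=14, M+R=14
member 0 (0-1): L=7.3040, (cx,cy)=(0.2505,0.9681)
member 1 (0-2): L=3.2260, (cx,cy)=(1.0000,0.0000)
member 2 (1-2): L=7.2075, (cx,cy)=(0.1937,-0.9811)
member 3 (1-3): L=3.1159, (cx,cy)=(0.9981,-0.0613)
member 4 (2-3): L=7.0903, (cx,cy)=(0.2417,0.9703)
member 5 (2-4): L=3.0790, (cx,cy)=(1.0000,0.0000)
member 6 (3-4): L=7.0141, (cx,cy)=(0.1946,-0.9809)
member 7 (3-5): L=3.2571, (cx,cy)=(0.9858,0.1676)
member 8 (4-5): L=7.6520, (cx,cy)=(0.2412,0.9705)
member 9 (4-6): L=3.2950, (cx,cy)=(1.0000,0.0000)
member 10 (5-6): L=7.5660, (cx,cy)=(0.1915,-0.9815)
solve A·x = −loads:
  F[0-1] = +1254.6807 N (tension)
  F[0-2] = +2019.2613 N (tension)
  F[1-2] = -1273.2237 N (compression)
  F[1-3] = +562.0231 N (tension)
  F[2-3] = +1287.2924 N (tension)
  F[2-4] = +1461.4649 N (tension)
  F[3-4] = -1651.0736 N (compression)
  F[3-5] = -958.6079 N (compression)
  F[4-5] = +2267.4986 N (tension)
  F[4-6] = +398.0226 N (tension)
  F[5-6] = -2078.3007 N (compression)
  Rx@0 = -2333.6200 N
  Ry@0 = -1214.6613 N
  Ry@6 = +2039.8313 N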